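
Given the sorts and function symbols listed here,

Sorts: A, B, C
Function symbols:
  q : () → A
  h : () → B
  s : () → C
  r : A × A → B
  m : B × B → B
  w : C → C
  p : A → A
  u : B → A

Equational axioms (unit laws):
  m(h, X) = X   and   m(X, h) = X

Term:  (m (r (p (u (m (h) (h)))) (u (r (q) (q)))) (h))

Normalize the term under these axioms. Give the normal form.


1. (m (r (p (u (m (h) (h)))) (u (r (q) (q)))) (h))  →  (r (p (u (m (h) (h)))) (u (r (q) (q))))
2. (r (p (u (m (h) (h)))) (u (r (q) (q))))  →  (r (p (u (h))) (u (r (q) (q))))

normal form = (r (p (u (h))) (u (r (q) (q))))


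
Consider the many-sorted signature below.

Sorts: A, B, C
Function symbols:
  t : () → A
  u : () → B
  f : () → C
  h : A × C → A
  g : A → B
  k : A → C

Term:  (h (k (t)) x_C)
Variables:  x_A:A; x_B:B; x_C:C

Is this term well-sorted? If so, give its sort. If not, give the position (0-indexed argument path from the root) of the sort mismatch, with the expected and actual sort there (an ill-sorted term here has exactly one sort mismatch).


ill-sorted at position [0]: expected A, got C

    (t) : A
  (k (t)) : C
  x_C : C
(h (k (t)) x_C) : ✗ arg 0 at [0] has sort C, expected A


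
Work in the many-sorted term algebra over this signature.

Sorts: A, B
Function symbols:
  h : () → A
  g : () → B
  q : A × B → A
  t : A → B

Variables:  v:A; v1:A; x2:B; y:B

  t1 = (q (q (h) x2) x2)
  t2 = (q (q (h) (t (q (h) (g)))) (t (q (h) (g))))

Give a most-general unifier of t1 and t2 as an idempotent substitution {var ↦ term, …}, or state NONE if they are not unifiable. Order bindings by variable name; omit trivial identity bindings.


{x2 ↦ (t (q (h) (g)))}


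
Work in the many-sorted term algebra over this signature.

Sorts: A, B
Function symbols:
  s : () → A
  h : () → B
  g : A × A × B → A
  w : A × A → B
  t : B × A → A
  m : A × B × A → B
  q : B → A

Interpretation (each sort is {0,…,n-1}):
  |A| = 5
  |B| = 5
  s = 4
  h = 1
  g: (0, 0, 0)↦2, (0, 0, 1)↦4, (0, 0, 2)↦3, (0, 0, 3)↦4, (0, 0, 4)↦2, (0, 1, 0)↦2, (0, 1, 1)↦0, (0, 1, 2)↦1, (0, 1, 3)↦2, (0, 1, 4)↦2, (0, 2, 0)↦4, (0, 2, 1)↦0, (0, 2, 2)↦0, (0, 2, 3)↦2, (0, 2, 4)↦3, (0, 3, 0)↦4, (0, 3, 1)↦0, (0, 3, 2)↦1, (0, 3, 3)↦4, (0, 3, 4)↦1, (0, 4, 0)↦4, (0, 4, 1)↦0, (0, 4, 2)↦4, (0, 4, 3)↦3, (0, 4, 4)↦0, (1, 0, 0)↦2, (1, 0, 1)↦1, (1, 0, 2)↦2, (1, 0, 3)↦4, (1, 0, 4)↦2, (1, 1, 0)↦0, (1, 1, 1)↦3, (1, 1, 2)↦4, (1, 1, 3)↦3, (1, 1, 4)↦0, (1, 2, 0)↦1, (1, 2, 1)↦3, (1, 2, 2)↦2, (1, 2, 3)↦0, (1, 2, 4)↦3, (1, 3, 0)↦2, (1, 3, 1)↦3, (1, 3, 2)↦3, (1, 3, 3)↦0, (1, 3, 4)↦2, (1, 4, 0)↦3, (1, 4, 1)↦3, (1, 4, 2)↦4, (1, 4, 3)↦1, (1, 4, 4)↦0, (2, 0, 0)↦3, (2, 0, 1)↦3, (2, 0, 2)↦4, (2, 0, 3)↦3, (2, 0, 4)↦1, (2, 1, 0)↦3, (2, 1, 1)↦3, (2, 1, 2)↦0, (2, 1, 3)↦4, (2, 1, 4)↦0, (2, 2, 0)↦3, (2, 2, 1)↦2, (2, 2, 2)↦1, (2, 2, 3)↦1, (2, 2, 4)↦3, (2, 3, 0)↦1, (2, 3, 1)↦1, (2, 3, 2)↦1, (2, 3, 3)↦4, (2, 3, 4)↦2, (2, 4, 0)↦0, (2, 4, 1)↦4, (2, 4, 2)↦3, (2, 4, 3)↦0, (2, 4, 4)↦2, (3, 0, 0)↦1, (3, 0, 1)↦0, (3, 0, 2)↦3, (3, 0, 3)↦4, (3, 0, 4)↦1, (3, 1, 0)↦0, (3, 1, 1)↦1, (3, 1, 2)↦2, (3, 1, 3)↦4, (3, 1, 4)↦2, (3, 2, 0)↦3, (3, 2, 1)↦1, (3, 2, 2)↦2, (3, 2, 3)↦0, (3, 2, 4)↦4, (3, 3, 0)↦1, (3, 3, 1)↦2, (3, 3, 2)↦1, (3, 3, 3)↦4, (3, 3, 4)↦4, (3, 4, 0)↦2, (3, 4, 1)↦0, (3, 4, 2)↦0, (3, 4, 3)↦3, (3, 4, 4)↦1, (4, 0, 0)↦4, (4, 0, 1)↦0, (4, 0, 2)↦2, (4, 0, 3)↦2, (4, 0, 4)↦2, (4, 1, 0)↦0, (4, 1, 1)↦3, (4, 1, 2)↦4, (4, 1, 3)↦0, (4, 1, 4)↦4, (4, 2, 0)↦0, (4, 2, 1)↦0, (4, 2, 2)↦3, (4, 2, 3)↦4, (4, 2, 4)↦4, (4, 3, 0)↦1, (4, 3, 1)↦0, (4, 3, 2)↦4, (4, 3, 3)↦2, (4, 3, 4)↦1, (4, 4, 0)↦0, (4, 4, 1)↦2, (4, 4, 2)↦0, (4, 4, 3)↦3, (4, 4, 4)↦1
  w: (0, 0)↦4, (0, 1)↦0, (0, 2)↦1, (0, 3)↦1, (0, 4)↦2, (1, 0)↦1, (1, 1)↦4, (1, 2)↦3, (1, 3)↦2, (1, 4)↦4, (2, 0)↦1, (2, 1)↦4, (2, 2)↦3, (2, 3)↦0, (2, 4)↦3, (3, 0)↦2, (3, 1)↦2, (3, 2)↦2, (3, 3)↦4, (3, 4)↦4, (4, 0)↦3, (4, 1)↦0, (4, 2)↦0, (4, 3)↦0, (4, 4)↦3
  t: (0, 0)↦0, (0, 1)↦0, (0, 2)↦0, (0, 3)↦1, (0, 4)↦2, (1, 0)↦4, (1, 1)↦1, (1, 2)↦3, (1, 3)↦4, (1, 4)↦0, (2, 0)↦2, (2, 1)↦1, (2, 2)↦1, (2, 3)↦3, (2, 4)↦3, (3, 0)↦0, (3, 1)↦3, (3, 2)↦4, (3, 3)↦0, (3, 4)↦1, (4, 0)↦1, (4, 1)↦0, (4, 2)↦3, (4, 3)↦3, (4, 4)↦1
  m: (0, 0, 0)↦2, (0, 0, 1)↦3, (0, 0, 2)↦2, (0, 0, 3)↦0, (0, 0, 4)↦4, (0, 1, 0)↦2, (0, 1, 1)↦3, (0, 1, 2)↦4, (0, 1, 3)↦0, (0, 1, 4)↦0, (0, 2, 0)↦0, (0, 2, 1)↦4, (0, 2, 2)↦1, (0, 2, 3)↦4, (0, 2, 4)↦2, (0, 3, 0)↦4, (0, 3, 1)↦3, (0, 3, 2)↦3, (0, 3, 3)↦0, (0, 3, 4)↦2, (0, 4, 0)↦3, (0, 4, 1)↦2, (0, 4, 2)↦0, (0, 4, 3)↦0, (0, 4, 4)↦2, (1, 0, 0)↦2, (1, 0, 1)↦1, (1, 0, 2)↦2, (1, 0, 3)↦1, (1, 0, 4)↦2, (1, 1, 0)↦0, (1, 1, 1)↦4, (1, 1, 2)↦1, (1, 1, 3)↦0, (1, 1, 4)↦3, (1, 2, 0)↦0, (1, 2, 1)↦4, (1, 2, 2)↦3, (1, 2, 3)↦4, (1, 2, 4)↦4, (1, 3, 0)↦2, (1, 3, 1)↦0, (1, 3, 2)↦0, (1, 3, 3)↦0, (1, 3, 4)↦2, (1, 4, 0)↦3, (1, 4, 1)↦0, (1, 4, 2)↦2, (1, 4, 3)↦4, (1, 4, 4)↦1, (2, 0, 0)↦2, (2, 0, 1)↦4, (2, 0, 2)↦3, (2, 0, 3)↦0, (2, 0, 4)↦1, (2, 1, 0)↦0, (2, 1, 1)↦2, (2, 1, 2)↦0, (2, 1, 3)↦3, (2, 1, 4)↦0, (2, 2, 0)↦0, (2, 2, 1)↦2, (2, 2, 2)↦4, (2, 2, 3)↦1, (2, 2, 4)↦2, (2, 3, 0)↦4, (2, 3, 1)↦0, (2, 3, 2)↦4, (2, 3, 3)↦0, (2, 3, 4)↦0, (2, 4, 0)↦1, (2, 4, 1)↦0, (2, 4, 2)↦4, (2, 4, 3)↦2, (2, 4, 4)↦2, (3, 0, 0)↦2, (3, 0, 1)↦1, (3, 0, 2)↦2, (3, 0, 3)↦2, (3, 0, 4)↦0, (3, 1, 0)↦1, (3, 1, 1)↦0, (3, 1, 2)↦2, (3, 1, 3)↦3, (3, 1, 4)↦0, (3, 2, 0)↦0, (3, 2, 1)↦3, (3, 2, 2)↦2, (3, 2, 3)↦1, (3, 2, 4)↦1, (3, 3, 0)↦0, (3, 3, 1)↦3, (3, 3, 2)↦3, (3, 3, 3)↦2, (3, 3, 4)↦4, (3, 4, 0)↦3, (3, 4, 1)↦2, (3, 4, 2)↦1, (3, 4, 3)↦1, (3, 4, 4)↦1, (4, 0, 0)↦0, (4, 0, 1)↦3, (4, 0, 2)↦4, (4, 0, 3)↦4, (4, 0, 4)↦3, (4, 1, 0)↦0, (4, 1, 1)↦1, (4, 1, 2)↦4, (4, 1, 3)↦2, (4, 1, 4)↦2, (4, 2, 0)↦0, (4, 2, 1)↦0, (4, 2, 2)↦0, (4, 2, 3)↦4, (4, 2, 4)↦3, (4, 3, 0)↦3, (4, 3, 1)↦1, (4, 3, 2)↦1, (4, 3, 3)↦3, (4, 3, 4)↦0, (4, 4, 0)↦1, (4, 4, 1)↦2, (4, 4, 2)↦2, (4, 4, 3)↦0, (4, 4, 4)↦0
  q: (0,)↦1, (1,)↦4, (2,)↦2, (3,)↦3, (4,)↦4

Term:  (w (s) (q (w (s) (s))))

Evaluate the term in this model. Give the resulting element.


  s = 4
  s = 4
  s = 4
  (w (s) (s)) = w(4, 4) = 3
  (q (w (s) (s))) = q(3,) = 3
  (w (s) (q (w (s) (s)))) = w(4, 3) = 0

value = 0


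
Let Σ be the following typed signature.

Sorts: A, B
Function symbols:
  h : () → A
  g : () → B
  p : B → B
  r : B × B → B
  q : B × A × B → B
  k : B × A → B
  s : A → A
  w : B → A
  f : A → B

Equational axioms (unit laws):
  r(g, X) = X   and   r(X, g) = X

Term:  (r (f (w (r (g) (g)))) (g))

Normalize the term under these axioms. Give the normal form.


1. (r (f (w (r (g) (g)))) (g))  →  (f (w (r (g) (g))))
2. (f (w (r (g) (g))))  →  (f (w (g)))

normal form = (f (w (g)))


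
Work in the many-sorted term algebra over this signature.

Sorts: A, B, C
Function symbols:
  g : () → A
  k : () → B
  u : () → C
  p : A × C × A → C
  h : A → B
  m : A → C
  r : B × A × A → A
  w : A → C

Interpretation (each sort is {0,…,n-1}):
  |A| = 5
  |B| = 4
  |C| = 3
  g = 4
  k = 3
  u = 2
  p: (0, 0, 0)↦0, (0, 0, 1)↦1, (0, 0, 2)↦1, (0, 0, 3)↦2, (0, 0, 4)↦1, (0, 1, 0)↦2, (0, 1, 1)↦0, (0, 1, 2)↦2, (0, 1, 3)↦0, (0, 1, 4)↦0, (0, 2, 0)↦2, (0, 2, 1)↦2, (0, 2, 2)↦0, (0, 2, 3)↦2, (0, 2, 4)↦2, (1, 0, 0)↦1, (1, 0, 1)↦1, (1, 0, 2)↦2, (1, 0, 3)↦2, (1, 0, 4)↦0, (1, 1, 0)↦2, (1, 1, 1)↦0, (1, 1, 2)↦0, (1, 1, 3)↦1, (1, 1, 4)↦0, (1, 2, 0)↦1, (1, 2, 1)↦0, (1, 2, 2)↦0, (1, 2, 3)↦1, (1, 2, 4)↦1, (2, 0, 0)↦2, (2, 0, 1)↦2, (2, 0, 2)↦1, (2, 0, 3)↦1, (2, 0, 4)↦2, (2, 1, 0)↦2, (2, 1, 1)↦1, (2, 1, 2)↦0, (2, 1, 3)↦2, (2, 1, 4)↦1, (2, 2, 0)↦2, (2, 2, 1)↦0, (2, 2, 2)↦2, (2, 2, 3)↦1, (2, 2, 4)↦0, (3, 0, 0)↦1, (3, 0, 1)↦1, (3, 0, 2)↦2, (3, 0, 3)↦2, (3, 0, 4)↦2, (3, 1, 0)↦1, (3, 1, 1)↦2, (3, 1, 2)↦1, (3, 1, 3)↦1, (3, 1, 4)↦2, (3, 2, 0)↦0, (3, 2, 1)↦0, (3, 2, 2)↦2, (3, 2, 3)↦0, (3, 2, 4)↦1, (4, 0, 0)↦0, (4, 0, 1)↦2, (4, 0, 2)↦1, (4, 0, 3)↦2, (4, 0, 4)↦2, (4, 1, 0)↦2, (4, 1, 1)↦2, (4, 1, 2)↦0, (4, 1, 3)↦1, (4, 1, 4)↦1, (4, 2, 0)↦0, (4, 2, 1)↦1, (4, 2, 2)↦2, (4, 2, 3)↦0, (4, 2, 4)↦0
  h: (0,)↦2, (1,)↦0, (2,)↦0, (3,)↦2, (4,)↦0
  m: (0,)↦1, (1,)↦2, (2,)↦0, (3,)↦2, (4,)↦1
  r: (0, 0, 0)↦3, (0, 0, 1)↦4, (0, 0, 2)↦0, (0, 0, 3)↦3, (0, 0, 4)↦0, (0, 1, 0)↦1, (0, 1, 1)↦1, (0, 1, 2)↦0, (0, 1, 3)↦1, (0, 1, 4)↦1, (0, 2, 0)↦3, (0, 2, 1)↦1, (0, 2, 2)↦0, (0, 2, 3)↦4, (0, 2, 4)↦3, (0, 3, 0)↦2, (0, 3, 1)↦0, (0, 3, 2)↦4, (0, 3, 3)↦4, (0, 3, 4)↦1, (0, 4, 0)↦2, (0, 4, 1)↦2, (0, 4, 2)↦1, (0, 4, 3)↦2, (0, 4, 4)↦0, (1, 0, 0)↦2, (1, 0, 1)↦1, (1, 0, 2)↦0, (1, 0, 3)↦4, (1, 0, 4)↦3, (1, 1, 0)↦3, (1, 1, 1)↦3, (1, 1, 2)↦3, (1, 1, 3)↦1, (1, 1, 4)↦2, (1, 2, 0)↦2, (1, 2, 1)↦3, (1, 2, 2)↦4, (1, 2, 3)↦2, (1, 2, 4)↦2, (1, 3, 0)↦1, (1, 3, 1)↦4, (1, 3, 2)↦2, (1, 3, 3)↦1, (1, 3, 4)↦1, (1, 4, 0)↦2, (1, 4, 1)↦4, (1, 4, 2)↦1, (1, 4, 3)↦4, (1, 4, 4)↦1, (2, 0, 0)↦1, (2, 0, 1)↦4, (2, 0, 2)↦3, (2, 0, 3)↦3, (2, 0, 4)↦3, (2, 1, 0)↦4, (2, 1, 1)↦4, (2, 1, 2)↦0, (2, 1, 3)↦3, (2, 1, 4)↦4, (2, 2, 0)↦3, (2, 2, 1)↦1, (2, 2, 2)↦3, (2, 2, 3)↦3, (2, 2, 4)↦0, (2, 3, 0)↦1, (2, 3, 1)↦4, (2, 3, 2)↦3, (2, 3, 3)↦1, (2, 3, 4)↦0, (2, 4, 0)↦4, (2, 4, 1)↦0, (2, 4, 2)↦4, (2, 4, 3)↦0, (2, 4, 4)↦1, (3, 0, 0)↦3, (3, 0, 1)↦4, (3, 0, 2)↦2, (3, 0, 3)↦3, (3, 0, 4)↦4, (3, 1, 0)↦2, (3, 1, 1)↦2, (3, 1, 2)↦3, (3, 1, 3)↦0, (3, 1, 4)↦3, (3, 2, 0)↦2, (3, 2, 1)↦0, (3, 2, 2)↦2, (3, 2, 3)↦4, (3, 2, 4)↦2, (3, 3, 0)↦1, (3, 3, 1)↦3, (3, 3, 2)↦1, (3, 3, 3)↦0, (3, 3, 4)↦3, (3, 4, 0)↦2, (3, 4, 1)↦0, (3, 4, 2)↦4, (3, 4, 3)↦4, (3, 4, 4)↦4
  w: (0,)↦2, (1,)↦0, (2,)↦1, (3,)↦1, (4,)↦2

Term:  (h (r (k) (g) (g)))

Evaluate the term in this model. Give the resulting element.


value = 0

  k = 3
  g = 4
  g = 4
  (r (k) (g) (g)) = r(3, 4, 4) = 4
  (h (r (k) (g) (g))) = h(4,) = 0


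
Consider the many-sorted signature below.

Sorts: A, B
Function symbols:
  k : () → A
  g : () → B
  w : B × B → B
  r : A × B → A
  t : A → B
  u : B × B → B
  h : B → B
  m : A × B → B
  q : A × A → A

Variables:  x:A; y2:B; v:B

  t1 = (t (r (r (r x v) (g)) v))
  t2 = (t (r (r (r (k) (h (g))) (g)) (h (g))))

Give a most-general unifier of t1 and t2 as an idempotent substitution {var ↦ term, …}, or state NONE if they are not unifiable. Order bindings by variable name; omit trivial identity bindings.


{v ↦ (h (g)), x ↦ (k)}


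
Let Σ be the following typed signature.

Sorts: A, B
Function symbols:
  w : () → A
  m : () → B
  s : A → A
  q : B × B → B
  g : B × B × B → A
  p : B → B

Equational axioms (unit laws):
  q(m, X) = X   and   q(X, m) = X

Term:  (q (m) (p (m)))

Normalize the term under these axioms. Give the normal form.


1. (q (m) (p (m)))  →  (p (m))

normal form = (p (m))


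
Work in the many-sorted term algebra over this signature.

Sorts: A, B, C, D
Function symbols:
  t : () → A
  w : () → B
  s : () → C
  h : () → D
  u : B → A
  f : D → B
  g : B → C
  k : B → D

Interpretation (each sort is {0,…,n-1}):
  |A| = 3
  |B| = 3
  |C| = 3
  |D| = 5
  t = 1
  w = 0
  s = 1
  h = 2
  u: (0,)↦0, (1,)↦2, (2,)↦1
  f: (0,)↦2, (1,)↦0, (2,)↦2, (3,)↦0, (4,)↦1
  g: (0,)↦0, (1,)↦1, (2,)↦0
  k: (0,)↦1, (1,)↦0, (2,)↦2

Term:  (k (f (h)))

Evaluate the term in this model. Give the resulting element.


  h = 2
  (f (h)) = f(2,) = 2
  (k (f (h))) = k(2,) = 2

value = 2


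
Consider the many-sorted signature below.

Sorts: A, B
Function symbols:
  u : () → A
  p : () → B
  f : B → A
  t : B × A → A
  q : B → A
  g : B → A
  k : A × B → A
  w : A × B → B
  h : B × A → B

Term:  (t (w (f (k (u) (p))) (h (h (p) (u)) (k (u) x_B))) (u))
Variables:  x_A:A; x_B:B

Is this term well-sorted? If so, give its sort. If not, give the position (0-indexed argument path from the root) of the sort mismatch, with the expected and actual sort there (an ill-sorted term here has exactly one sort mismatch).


        (u) : A
        (p) : B
      (k (u) (p)) : A
    (f (k (u) (p))) : ✗ arg 0 at [0, 0, 0] has sort A, expected B
        (p) : B
        (u) : A
      (h (p) (u)) : B
        (u) : A
        x_B : B
      (k (u) x_B) : A
    (h (h (p) (u)) (k (u) x_B)) : B
  (u) : A

ill-sorted at position [0, 0, 0]: expected B, got A


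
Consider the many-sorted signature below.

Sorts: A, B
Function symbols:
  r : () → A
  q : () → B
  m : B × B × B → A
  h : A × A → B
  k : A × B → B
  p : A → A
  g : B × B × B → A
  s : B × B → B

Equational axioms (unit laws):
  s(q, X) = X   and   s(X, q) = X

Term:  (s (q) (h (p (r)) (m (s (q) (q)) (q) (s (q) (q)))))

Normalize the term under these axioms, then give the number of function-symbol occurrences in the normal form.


1. (s (q) (h (p (r)) (m (s (q) (q)) (q) (s (q) (q)))))  →  (h (p (r)) (m (s (q) (q)) (q) (s (q) (q))))
2. (h (p (r)) (m (s (q) (q)) (q) (s (q) (q))))  →  (h (p (r)) (m (q) (q) (s (q) (q))))
3. (h (p (r)) (m (q) (q) (s (q) (q))))  →  (h (p (r)) (m (q) (q) (q)))
normal form: (h (p (r)) (m (q) (q) (q)))

size = 7


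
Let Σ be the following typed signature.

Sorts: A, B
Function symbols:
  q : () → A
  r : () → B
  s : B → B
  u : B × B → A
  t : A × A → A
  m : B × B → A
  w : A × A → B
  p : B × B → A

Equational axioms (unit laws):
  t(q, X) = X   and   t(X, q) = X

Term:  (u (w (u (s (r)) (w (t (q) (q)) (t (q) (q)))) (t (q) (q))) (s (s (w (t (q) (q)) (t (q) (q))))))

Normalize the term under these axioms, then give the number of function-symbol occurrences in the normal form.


1. (u (w (u (s (r)) (w (t (q) (q)) (t (q) (q)))) (t (q) (q))) (s (s (w (t (q) (q)) (t (q) (q))))))  →  (u (w (u (s (r)) (w (q) (t (q) (q)))) (t (q) (q))) (s (s (w (t (q) (q)) (t (q) (q))))))
2. (u (w (u (s (r)) (w (q) (t (q) (q)))) (t (q) (q))) (s (s (w (t (q) (q)) (t (q) (q))))))  →  (u (w (u (s (r)) (w (q) (q))) (t (q) (q))) (s (s (w (t (q) (q)) (t (q) (q))))))
3. (u (w (u (s (r)) (w (q) (q))) (t (q) (q))) (s (s (w (t (q) (q)) (t (q) (q))))))  →  (u (w (u (s (r)) (w (q) (q))) (q)) (s (s (w (t (q) (q)) (t (q) (q))))))
4. (u (w (u (s (r)) (w (q) (q))) (q)) (s (s (w (t (q) (q)) (t (q) (q))))))  →  (u (w (u (s (r)) (w (q) (q))) (q)) (s (s (w (q) (t (q) (q))))))
5. (u (w (u (s (r)) (w (q) (q))) (q)) (s (s (w (q) (t (q) (q))))))  →  (u (w (u (s (r)) (w (q) (q))) (q)) (s (s (w (q) (q)))))
normal form: (u (w (u (s (r)) (w (q) (q))) (q)) (s (s (w (q) (q)))))

size = 14


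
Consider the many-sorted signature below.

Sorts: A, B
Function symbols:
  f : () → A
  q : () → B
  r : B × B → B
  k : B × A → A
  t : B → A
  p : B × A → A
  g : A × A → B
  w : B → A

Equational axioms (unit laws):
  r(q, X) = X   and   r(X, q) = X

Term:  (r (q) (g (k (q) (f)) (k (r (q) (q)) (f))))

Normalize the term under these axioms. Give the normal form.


normal form = (g (k (q) (f)) (k (q) (f)))

1. (r (q) (g (k (q) (f)) (k (r (q) (q)) (f))))  →  (g (k (q) (f)) (k (r (q) (q)) (f)))
2. (g (k (q) (f)) (k (r (q) (q)) (f)))  →  (g (k (q) (f)) (k (q) (f)))


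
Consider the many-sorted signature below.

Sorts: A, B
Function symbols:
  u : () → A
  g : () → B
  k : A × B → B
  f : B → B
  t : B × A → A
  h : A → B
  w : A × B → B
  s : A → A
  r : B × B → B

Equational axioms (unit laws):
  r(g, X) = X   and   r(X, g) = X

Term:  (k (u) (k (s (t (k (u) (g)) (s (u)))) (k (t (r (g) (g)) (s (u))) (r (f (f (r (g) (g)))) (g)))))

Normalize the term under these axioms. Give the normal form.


1. (k (u) (k (s (t (k (u) (g)) (s (u)))) (k (t (r (g) (g)) (s (u))) (r (f (f (r (g) (g)))) (g)))))  →  (k (u) (k (s (t (k (u) (g)) (s (u)))) (k (t (g) (s (u))) (r (f (f (r (g) (g)))) (g)))))
2. (k (u) (k (s (t (k (u) (g)) (s (u)))) (k (t (g) (s (u))) (r (f (f (r (g) (g)))) (g)))))  →  (k (u) (k (s (t (k (u) (g)) (s (u)))) (k (t (g) (s (u))) (f (f (r (g) (g)))))))
3. (k (u) (k (s (t (k (u) (g)) (s (u)))) (k (t (g) (s (u))) (f (f (r (g) (g)))))))  →  (k (u) (k (s (t (k (u) (g)) (s (u)))) (k (t (g) (s (u))) (f (f (g))))))

normal form = (k (u) (k (s (t (k (u) (g)) (s (u)))) (k (t (g) (s (u))) (f (f (g))))))


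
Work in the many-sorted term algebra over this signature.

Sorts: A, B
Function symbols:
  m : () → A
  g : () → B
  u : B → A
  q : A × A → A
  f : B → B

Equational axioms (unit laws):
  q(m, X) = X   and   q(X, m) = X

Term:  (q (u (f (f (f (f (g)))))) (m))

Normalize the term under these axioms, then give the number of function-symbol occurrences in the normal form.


1. (q (u (f (f (f (f (g)))))) (m))  →  (u (f (f (f (f (g))))))
normal form: (u (f (f (f (f (g))))))

size = 6


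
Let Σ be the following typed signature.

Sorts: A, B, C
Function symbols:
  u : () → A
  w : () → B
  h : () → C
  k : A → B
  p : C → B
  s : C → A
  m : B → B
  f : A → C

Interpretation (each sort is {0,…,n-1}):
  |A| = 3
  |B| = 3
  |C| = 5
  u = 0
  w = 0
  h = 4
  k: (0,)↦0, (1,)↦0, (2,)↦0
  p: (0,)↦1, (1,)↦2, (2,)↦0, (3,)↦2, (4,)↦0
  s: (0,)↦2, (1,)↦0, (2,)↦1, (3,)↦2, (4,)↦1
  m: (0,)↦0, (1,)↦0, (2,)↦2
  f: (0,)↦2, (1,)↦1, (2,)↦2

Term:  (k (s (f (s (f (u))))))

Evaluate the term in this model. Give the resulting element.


  u = 0
  (f (u)) = f(0,) = 2
  (s (f (u))) = s(2,) = 1
  (f (s (f (u)))) = f(1,) = 1
  (s (f (s (f (u))))) = s(1,) = 0
  (k (s (f (s (f (u)))))) = k(0,) = 0

value = 0


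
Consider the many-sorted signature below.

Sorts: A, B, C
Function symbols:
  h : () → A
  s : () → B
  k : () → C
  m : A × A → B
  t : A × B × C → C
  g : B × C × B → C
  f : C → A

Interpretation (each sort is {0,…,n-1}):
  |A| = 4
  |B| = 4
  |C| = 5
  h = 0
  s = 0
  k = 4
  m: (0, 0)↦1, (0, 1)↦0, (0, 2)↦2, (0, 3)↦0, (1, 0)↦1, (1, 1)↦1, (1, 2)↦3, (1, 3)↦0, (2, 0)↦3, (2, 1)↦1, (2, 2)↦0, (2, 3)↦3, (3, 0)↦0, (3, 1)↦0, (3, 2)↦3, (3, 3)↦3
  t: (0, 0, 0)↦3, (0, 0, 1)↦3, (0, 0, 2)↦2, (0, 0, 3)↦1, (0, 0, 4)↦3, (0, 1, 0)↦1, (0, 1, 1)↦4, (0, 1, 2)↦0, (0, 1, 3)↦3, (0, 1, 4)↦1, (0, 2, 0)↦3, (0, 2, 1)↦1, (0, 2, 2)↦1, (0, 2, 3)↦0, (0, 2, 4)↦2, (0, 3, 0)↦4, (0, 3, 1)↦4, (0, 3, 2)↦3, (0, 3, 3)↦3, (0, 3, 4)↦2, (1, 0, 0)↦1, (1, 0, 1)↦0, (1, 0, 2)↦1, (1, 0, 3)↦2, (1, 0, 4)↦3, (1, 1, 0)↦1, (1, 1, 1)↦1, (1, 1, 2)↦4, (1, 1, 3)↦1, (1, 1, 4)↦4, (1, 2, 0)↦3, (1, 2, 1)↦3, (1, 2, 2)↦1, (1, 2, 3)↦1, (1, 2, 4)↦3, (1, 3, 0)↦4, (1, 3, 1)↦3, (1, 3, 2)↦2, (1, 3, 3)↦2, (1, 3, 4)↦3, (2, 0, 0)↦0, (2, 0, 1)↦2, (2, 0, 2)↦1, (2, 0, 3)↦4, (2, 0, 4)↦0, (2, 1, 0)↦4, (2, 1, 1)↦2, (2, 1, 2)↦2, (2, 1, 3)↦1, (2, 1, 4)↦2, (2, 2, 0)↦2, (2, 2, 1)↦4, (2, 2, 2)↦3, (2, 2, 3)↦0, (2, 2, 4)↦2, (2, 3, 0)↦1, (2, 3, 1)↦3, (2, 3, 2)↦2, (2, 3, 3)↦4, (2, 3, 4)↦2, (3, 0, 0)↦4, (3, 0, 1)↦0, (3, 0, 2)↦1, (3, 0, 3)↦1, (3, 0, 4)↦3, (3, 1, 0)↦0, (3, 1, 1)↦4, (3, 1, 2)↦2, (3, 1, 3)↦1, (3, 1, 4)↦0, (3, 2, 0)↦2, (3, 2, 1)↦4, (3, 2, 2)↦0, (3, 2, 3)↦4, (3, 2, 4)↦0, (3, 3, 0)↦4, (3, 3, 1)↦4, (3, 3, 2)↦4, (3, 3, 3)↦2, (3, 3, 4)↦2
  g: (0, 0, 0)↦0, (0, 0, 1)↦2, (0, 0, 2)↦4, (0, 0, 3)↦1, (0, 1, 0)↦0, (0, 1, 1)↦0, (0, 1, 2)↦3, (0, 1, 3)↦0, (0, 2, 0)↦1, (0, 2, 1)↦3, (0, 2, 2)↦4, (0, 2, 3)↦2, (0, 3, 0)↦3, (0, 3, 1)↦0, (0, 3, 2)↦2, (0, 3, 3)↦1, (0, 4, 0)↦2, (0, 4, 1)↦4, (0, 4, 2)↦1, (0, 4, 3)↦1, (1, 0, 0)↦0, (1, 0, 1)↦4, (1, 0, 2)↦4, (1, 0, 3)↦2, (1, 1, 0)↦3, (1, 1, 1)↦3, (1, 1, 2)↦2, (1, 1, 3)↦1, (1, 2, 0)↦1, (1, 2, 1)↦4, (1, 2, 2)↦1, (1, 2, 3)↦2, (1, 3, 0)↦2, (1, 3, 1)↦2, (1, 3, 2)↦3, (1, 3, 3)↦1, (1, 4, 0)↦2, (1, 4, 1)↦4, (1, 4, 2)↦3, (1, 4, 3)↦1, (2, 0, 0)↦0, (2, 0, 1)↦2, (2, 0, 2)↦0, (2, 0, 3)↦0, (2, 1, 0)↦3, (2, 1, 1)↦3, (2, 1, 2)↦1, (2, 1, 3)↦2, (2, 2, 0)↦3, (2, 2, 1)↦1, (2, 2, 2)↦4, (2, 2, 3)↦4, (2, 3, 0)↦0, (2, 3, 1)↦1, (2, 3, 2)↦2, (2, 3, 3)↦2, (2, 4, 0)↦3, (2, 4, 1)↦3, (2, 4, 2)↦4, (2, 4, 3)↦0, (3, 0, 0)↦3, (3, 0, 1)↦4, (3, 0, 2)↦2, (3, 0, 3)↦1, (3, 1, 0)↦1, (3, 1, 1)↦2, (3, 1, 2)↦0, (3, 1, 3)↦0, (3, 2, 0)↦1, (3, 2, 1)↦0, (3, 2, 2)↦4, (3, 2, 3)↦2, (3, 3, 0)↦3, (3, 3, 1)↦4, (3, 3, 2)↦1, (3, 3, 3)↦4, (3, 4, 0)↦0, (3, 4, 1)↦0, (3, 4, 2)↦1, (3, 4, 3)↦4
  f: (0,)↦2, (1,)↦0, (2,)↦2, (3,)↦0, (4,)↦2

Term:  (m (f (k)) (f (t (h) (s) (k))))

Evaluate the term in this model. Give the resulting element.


  k = 4
  (f (k)) = f(4,) = 2
  h = 0
  s = 0
  k = 4
  (t (h) (s) (k)) = t(0, 0, 4) = 3
  (f (t (h) (s) (k))) = f(3,) = 0
  (m (f (k)) (f (t (h) (s) (k)))) = m(2, 0) = 3

value = 3


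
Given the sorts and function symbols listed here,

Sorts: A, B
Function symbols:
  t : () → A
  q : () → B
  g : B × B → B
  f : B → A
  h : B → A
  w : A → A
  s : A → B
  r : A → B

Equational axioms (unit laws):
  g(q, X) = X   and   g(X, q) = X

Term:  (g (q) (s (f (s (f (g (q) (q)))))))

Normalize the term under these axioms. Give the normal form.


1. (g (q) (s (f (s (f (g (q) (q)))))))  →  (s (f (s (f (g (q) (q))))))
2. (s (f (s (f (g (q) (q))))))  →  (s (f (s (f (q)))))

normal form = (s (f (s (f (q)))))


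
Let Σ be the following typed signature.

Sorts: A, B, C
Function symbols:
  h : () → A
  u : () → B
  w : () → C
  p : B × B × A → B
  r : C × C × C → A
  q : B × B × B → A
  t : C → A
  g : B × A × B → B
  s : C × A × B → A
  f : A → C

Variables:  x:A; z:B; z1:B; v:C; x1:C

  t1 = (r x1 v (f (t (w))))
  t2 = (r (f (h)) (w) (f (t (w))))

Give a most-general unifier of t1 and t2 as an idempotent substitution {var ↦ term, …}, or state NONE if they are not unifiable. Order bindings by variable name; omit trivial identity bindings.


{v ↦ (w), x1 ↦ (f (h))}


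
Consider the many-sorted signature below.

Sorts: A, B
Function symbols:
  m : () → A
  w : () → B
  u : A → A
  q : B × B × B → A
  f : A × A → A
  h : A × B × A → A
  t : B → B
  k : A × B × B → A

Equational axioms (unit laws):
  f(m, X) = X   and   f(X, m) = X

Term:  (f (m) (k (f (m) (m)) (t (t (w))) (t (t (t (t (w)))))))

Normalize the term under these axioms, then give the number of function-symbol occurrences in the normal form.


size = 10

1. (f (m) (k (f (m) (m)) (t (t (w))) (t (t (t (t (w)))))))  →  (k (f (m) (m)) (t (t (w))) (t (t (t (t (w))))))
2. (k (f (m) (m)) (t (t (w))) (t (t (t (t (w))))))  →  (k (m) (t (t (w))) (t (t (t (t (w))))))
normal form: (k (m) (t (t (w))) (t (t (t (t (w))))))


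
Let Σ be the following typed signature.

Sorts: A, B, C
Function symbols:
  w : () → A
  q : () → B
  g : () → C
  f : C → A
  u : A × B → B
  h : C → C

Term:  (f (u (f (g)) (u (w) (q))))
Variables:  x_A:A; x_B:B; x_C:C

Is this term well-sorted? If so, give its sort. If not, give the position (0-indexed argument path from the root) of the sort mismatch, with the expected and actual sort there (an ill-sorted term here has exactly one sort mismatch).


ill-sorted at position [0]: expected C, got B

      (g) : C
    (f (g)) : A
      (w) : A
      (q) : B
    (u (w) (q)) : B
  (u (f (g)) (u (w) (q))) : B
(f (u (f (g)) (u (w) (q)))) : ✗ arg 0 at [0] has sort B, expected C


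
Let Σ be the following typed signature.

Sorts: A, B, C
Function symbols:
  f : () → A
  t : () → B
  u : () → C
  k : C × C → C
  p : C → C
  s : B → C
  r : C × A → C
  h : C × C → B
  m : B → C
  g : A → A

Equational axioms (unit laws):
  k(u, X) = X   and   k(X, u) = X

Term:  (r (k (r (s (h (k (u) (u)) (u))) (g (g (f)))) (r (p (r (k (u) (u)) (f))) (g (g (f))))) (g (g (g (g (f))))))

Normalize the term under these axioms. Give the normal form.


1. (r (k (r (s (h (k (u) (u)) (u))) (g (g (f)))) (r (p (r (k (u) (u)) (f))) (g (g (f))))) (g (g (g (g (f))))))  →  (r (k (r (s (h (u) (u))) (g (g (f)))) (r (p (r (k (u) (u)) (f))) (g (g (f))))) (g (g (g (g (f))))))
2. (r (k (r (s (h (u) (u))) (g (g (f)))) (r (p (r (k (u) (u)) (f))) (g (g (f))))) (g (g (g (g (f))))))  →  (r (k (r (s (h (u) (u))) (g (g (f)))) (r (p (r (u) (f))) (g (g (f))))) (g (g (g (g (f))))))

normal form = (r (k (r (s (h (u) (u))) (g (g (f)))) (r (p (r (u) (f))) (g (g (f))))) (g (g (g (g (f))))))


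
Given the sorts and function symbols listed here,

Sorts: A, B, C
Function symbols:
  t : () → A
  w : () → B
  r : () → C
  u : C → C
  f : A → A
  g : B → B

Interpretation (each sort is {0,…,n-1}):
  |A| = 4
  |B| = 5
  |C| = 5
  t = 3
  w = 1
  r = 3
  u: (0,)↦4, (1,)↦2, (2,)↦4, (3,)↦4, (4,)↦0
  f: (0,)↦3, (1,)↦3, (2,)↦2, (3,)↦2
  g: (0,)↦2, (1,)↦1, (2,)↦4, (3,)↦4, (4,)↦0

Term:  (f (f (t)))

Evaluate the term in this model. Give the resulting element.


value = 2

  t = 3
  (f (t)) = f(3,) = 2
  (f (f (t))) = f(2,) = 2


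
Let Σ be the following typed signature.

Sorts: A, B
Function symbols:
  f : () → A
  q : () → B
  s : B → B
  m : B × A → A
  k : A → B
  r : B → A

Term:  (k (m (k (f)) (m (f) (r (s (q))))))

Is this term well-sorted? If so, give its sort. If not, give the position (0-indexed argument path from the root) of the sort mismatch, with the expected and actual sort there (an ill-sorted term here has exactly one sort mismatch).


ill-sorted at position [0, 1, 0]: expected B, got A

      (f) : A
    (k (f)) : B
      (f) : A
          (q) : B
        (s (q)) : B
      (r (s (q))) : A
    (m (f) (r (s (q)))) : ✗ arg 0 at [0, 1, 0] has sort A, expected B


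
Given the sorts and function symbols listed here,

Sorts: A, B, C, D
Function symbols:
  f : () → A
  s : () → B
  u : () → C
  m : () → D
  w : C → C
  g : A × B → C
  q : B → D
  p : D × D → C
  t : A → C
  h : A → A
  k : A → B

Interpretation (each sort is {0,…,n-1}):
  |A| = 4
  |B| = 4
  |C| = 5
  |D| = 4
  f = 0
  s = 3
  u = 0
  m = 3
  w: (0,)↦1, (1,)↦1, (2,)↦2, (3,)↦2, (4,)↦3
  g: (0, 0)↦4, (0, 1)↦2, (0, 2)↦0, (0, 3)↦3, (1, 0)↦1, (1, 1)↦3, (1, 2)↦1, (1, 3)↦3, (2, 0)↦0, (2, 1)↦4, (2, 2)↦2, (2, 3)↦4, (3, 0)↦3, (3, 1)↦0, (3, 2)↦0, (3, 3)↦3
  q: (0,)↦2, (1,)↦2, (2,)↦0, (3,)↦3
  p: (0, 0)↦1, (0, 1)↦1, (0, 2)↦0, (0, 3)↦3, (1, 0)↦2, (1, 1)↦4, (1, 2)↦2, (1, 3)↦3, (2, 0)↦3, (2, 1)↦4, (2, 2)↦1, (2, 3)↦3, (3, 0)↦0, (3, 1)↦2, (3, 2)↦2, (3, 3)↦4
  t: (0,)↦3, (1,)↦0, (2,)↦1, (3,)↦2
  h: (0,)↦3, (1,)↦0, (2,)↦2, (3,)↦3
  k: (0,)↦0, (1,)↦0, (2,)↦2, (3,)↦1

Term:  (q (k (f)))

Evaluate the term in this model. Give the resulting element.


  f = 0
  (k (f)) = k(0,) = 0
  (q (k (f))) = q(0,) = 2

value = 2


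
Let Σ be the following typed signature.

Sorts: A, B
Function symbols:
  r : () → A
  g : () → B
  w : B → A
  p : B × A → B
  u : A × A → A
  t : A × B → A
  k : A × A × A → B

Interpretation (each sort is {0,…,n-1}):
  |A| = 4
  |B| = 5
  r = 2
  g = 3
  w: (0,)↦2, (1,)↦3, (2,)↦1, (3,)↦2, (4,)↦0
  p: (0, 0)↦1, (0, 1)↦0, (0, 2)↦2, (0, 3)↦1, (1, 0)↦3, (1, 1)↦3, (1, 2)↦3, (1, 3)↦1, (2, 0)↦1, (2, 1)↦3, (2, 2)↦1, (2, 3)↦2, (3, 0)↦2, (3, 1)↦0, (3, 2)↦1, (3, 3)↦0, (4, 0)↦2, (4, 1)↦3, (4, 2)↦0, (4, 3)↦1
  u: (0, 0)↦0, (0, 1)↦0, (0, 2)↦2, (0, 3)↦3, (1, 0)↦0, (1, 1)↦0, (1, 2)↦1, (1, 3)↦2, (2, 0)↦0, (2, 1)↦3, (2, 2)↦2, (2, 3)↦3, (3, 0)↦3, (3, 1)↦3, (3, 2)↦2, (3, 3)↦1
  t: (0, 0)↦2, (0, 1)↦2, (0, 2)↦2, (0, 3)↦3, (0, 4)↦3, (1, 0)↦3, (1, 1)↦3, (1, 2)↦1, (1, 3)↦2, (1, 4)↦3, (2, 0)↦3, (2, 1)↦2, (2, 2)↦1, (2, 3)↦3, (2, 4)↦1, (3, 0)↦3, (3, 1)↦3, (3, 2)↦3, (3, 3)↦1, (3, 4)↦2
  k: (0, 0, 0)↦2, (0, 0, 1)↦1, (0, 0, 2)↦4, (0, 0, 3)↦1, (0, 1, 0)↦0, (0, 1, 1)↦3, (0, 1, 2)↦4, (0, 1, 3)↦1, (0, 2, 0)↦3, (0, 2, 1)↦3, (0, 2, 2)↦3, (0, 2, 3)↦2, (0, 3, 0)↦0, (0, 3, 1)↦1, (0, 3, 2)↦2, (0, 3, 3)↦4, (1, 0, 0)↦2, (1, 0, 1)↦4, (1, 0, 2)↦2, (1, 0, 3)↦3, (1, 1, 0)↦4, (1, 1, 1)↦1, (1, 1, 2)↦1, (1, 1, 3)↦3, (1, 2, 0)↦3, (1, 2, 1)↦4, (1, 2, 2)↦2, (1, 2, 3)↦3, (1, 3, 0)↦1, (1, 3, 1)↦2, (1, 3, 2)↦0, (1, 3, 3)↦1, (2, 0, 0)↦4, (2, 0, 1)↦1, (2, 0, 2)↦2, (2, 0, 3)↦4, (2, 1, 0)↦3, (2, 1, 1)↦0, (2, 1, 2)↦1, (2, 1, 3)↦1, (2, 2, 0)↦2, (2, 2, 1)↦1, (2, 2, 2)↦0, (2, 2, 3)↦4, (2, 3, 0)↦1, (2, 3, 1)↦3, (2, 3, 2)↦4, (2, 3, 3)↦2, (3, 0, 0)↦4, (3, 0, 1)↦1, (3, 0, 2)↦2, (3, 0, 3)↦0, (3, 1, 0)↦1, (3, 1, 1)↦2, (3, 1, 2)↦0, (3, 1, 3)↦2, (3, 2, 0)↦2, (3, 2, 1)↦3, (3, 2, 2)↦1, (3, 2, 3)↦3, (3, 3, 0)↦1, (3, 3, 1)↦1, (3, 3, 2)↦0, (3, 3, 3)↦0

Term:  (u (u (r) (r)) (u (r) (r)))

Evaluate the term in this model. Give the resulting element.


value = 2

  r = 2
  r = 2
  (u (r) (r)) = u(2, 2) = 2
  r = 2
  r = 2
  (u (r) (r)) = u(2, 2) = 2
  (u (u (r) (r)) (u (r) (r))) = u(2, 2) = 2


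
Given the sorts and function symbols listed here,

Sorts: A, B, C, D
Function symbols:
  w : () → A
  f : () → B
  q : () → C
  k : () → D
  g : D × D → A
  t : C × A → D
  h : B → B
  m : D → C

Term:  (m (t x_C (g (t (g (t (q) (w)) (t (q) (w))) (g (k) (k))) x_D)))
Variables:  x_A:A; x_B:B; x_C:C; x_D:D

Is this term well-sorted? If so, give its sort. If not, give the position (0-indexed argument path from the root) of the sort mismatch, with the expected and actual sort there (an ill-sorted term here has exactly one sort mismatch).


ill-sorted at position [0, 1, 0, 0]: expected C, got A

    x_C : C
            (q) : C
            (w) : A
          (t (q) (w)) : D
            (q) : C
            (w) : A
          (t (q) (w)) : D
        (g (t (q) (w)) (t (q) (w))) : A
          (k) : D
          (k) : D
        (g (k) (k)) : A
      (t (g (t (q) (w)) (t (q) (w))) (g (k) (k))) : ✗ arg 0 at [0, 1, 0, 0] has sort A, expected C
      x_D : D


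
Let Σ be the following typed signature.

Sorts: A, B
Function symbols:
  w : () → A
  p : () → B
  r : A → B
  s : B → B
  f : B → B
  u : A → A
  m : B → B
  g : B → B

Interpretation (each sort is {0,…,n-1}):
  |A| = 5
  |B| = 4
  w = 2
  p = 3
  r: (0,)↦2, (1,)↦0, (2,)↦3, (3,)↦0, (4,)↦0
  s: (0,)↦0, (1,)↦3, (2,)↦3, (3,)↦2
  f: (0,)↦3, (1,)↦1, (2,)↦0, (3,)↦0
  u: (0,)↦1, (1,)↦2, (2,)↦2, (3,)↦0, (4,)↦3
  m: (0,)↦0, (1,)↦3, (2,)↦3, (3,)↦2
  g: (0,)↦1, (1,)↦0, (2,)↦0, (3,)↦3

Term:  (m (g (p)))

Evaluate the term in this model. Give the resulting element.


  p = 3
  (g (p)) = g(3,) = 3
  (m (g (p))) = m(3,) = 2

value = 2


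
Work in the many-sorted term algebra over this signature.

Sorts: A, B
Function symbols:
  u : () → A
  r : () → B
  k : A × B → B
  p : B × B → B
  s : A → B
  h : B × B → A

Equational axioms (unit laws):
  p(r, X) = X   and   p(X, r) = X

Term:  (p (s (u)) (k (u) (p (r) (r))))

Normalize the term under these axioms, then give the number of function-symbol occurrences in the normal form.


size = 6

1. (p (s (u)) (k (u) (p (r) (r))))  →  (p (s (u)) (k (u) (r)))
normal form: (p (s (u)) (k (u) (r)))


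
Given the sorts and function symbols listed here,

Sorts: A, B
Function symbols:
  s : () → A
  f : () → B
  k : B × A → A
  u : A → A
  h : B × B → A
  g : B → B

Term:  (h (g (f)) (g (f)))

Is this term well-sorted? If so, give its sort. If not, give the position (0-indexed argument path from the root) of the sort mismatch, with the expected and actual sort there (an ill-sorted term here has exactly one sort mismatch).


    (f) : B
  (g (f)) : B
    (f) : B
  (g (f)) : B
(h (g (f)) (g (f))) : A

well-sorted; sort = A


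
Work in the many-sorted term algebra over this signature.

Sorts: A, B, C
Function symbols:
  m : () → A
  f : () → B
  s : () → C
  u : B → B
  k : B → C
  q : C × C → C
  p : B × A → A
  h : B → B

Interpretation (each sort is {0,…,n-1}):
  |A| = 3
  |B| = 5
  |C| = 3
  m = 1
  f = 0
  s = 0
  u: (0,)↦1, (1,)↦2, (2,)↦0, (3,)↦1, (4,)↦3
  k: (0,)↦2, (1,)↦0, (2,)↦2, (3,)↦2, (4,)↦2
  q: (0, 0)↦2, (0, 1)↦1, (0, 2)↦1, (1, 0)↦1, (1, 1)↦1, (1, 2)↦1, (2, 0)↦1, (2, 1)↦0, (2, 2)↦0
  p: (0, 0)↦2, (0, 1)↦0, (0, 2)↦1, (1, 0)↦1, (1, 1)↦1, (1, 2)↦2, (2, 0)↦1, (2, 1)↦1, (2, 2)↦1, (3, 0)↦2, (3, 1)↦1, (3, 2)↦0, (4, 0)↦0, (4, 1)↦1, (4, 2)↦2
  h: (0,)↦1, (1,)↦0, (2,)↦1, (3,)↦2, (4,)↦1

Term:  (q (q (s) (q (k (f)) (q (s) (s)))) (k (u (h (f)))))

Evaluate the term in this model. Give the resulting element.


  s = 0
  f = 0
  (k (f)) = k(0,) = 2
  s = 0
  s = 0
  (q (s) (s)) = q(0, 0) = 2
  (q (k (f)) (q (s) (s))) = q(2, 2) = 0
  (q (s) (q (k (f)) (q (s) (s)))) = q(0, 0) = 2
  f = 0
  (h (f)) = h(0,) = 1
  (u (h (f))) = u(1,) = 2
  (k (u (h (f)))) = k(2,) = 2
  (q (q (s) (q (k (f)) (q (s) (s)))) (k (u (h (f))))) = q(2, 2) = 0

value = 0


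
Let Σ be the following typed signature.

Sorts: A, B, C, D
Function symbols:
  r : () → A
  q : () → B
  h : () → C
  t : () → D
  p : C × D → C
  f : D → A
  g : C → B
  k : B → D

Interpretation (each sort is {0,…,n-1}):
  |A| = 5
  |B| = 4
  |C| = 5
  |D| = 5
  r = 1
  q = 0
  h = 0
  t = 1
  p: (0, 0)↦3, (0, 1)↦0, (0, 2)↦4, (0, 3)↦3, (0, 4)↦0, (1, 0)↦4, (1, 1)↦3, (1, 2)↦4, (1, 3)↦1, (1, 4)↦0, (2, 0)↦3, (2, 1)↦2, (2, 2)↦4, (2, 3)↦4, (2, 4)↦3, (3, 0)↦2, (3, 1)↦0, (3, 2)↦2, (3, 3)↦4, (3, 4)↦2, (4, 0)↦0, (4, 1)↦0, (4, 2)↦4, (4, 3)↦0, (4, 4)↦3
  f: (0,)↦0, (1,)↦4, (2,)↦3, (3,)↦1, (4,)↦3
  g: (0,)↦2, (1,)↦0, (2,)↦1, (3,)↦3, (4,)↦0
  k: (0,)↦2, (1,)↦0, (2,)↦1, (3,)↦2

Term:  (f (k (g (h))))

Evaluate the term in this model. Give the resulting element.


  h = 0
  (g (h)) = g(0,) = 2
  (k (g (h))) = k(2,) = 1
  (f (k (g (h)))) = f(1,) = 4

value = 4


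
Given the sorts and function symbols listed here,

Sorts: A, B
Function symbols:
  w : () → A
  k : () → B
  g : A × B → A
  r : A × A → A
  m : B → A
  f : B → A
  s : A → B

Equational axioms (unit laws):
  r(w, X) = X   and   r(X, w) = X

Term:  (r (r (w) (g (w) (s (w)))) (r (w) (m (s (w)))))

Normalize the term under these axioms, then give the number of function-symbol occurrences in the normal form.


size = 8

1. (r (r (w) (g (w) (s (w)))) (r (w) (m (s (w)))))  →  (r (g (w) (s (w))) (r (w) (m (s (w)))))
2. (r (g (w) (s (w))) (r (w) (m (s (w)))))  →  (r (g (w) (s (w))) (m (s (w))))
normal form: (r (g (w) (s (w))) (m (s (w))))


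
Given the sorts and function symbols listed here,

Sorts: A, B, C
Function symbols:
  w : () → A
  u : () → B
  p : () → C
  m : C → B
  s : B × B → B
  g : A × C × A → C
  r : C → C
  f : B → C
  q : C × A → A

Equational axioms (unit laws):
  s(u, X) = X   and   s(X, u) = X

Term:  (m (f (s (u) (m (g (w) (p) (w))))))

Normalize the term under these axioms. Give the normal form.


1. (m (f (s (u) (m (g (w) (p) (w))))))  →  (m (f (m (g (w) (p) (w)))))

normal form = (m (f (m (g (w) (p) (w)))))


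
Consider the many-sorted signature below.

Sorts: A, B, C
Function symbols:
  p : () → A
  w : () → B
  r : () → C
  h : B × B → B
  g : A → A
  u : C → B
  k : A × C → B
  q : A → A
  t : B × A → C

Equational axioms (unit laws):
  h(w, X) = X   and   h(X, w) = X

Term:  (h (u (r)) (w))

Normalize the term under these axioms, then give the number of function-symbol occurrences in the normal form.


size = 2

1. (h (u (r)) (w))  →  (u (r))
normal form: (u (r))


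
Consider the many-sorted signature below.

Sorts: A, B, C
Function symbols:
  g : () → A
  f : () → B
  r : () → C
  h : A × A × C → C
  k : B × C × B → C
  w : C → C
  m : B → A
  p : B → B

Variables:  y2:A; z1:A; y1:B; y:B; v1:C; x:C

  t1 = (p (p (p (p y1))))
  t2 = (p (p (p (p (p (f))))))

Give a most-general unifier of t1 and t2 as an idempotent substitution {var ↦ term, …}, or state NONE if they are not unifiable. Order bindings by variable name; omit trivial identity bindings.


{y1 ↦ (p (f))}


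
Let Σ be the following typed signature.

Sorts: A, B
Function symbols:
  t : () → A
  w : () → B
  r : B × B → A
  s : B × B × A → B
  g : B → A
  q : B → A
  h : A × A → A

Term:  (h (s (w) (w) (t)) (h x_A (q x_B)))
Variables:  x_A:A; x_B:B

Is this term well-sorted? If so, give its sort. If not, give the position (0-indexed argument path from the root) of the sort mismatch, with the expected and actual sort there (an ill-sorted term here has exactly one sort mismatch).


    (w) : B
    (w) : B
    (t) : A
  (s (w) (w) (t)) : B
    x_A : A
      x_B : B
    (q x_B) : A
  (h x_A (q x_B)) : A
(h (s (w) (w) (t)) (h x_A (q x_B))) : ✗ arg 0 at [0] has sort B, expected A

ill-sorted at position [0]: expected A, got B


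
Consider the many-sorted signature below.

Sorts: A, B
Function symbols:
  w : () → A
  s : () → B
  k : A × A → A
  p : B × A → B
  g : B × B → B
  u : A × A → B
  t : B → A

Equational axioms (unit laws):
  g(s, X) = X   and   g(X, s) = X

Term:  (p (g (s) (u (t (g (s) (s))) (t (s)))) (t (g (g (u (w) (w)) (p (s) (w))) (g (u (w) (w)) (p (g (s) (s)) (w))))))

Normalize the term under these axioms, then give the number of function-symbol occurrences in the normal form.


1. (p (g (s) (u (t (g (s) (s))) (t (s)))) (t (g (g (u (w) (w)) (p (s) (w))) (g (u (w) (w)) (p (g (s) (s)) (w))))))  →  (p (u (t (g (s) (s))) (t (s))) (t (g (g (u (w) (w)) (p (s) (w))) (g (u (w) (w)) (p (g (s) (s)) (w))))))
2. (p (u (t (g (s) (s))) (t (s))) (t (g (g (u (w) (w)) (p (s) (w))) (g (u (w) (w)) (p (g (s) (s)) (w))))))  →  (p (u (t (s)) (t (s))) (t (g (g (u (w) (w)) (p (s) (w))) (g (u (w) (w)) (p (g (s) (s)) (w))))))
3. (p (u (t (s)) (t (s))) (t (g (g (u (w) (w)) (p (s) (w))) (g (u (w) (w)) (p (g (s) (s)) (w))))))  →  (p (u (t (s)) (t (s))) (t (g (g (u (w) (w)) (p (s) (w))) (g (u (w) (w)) (p (s) (w))))))
normal form: (p (u (t (s)) (t (s))) (t (g (g (u (w) (w)) (p (s) (w))) (g (u (w) (w)) (p (s) (w))))))

size = 22


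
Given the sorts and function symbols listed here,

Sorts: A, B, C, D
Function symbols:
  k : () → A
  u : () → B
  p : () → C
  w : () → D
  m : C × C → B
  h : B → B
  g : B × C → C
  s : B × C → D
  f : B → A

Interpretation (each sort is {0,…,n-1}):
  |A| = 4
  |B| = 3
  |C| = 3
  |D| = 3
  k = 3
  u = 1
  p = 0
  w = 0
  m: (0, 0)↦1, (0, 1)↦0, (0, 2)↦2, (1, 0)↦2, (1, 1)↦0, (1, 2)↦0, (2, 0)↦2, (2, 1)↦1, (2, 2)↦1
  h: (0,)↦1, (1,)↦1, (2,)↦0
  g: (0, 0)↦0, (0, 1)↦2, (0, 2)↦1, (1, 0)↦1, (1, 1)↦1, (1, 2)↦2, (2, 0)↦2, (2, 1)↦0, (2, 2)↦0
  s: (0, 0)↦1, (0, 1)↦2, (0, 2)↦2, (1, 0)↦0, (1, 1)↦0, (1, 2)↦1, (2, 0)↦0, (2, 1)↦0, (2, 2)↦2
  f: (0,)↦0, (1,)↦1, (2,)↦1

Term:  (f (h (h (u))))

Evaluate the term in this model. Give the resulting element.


value = 1

  u = 1
  (h (u)) = h(1,) = 1
  (h (h (u))) = h(1,) = 1
  (f (h (h (u)))) = f(1,) = 1


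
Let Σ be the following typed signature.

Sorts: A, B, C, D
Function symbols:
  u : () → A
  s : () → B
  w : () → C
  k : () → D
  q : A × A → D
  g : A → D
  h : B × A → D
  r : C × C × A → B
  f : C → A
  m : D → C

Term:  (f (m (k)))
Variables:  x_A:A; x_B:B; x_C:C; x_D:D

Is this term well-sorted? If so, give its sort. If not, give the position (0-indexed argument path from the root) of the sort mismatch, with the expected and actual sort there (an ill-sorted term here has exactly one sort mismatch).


well-sorted; sort = A

    (k) : D
  (m (k)) : C
(f (m (k))) : A


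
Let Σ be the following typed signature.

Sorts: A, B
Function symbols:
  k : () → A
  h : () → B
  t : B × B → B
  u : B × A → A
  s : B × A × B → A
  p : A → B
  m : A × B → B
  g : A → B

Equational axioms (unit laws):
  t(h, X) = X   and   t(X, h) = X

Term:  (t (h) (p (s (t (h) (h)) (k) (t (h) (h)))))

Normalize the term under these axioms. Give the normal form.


1. (t (h) (p (s (t (h) (h)) (k) (t (h) (h)))))  →  (p (s (t (h) (h)) (k) (t (h) (h))))
2. (p (s (t (h) (h)) (k) (t (h) (h))))  →  (p (s (h) (k) (t (h) (h))))
3. (p (s (h) (k) (t (h) (h))))  →  (p (s (h) (k) (h)))

normal form = (p (s (h) (k) (h)))
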